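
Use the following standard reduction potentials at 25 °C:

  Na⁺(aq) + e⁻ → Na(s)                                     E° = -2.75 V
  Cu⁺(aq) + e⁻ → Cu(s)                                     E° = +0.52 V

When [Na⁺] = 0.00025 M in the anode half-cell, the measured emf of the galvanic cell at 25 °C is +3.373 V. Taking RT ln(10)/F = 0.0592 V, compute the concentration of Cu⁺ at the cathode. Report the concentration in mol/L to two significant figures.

0.014 M

Cu⁺/Cu is the cathode, Na⁺/Na the anode: E°cell = +3.27 V, n = 1.
Overall reaction: Cu⁺(aq) + Na(s) → Cu(s) + Na⁺(aq); Q = [Na⁺]^1/[Cu⁺]^1.
From E = E° − (0.0592/n) log Q: log Q = (E° − E)·n/0.0592 = (+3.27 − (+3.373))·1/0.0592 = -1.7399.
So 1·log[Cu⁺] = 1·log(0.00025) − log Q = -3.6021 − (-1.7399) = -1.8622; [Cu⁺] = 10^(-1.8622) ≈ 0.014 M.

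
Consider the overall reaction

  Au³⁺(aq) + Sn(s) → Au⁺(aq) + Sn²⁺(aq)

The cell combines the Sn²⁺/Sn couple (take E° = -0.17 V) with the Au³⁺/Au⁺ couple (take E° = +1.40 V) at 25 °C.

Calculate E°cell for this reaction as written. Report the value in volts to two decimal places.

+1.57 V

The Au³⁺/Au⁺ couple has the higher reduction potential, so it is the cathode; Sn²⁺/Sn is oxidised at the anode.
E°cell = E°(cathode) − E°(anode) = (+1.40) − (-0.17) = +1.57 V.
Since E°cell > 0, the reaction is spontaneous under standard conditions.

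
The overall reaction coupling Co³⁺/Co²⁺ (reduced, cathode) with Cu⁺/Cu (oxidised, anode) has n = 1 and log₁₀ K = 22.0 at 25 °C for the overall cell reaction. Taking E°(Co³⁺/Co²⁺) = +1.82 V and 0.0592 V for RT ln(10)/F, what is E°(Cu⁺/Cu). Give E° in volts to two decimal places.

E°cell = (0.0592/n)·log K = (0.0592/1)(22.0) = +1.302 V.
Since Co³⁺/Co²⁺ is the cathode and Cu⁺/Cu the anode, E°cell = E°(Co³⁺/Co²⁺) − E°(Cu⁺/Cu).
So E°(Cu⁺/Cu) = E°(Co³⁺/Co²⁺) − E°cell = (+1.82) − (+1.302) = +0.52 V.

+0.52 V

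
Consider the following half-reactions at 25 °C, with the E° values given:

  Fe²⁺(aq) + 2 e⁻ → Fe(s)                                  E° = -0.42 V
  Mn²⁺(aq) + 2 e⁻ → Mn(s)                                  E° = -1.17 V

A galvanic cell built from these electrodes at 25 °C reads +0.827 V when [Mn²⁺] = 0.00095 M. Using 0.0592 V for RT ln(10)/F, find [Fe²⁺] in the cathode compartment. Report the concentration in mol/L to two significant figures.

0.38 M

Fe²⁺/Fe is the cathode, Mn²⁺/Mn the anode: E°cell = +0.75 V, n = 2.
Overall reaction: Fe²⁺(aq) + Mn(s) → Fe(s) + Mn²⁺(aq); Q = [Mn²⁺]^1/[Fe²⁺]^1.
From E = E° − (0.0592/n) log Q: log Q = (E° − E)·n/0.0592 = (+0.75 − (+0.827))·2/0.0592 = -2.6014.
So 1·log[Fe²⁺] = 1·log(0.00095) − log Q = -3.0223 − (-2.6014) = -0.4209; [Fe²⁺] = 10^(-0.4209) ≈ 0.38 M.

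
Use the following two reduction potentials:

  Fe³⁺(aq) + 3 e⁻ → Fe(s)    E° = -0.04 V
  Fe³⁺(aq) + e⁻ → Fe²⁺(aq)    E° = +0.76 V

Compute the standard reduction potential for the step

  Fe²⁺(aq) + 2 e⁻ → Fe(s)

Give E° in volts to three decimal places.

Sequential free energies add, so n₃E°₃ = n₁E°₁ + n₂E°₂.
With n₃ = 3, and the known step contributing 1×(+0.76) V, the unknown satisfies 2·E° = 3×(-0.04) − 1×(+0.76) = -0.880.
E° = -0.880 / 2 = -0.440 V.

-0.440 V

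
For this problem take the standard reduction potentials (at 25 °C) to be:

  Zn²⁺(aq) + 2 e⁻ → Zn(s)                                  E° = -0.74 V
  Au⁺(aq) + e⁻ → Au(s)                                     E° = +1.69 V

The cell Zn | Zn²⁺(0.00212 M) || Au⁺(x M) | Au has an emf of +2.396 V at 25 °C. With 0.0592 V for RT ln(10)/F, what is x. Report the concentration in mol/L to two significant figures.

0.012 M

Au⁺/Au is the cathode, Zn²⁺/Zn the anode: E°cell = +2.43 V, n = 2.
Overall reaction: 2 Au⁺(aq) + Zn(s) → 2 Au(s) + Zn²⁺(aq); Q = [Zn²⁺]^1/[Au⁺]^2.
From E = E° − (0.0592/n) log Q: log Q = (E° − E)·n/0.0592 = (+2.43 − (+2.396))·2/0.0592 = 1.1486.
So 2·log[Au⁺] = 1·log(0.00212) − log Q = -2.6737 − (1.1486) = -3.8223; log[Au⁺] = -3.8223 / 2 = -1.9111; [Au⁺] = 10^(-1.9111) ≈ 0.012 M.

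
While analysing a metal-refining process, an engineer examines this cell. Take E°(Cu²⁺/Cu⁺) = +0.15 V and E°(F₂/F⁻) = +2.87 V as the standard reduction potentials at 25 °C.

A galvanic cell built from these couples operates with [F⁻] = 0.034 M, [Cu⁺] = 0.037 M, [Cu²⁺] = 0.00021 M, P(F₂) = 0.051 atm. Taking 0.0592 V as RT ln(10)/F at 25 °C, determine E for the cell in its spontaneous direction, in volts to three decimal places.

F₂/F⁻ is the cathode (higher E°), Cu²⁺/Cu⁺ the anode: E°cell = +2.87 − (+0.15) = +2.72 V, n = 2.
Overall: F₂(g) + 2 Cu⁺(aq) → 2 F⁻(aq) + 2 Cu²⁺(aq)
Q = [F⁻]^2·[Cu²⁺]^2 / (P(F₂)·[Cu⁺]^2); log Q = -6.137.
E = E° − (0.0592/n) log Q = +2.72 − (0.0592/2)(-6.137) = +2.902 V.

+2.902 V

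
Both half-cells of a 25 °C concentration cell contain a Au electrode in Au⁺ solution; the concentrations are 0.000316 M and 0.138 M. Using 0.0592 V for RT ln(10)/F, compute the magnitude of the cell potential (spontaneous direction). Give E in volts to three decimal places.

For a concentration cell E°cell = 0. The 0.138 M side is the cathode (reduction is favoured where [Au⁺] is higher).
With n = 1, E = −(0.0592/1) log([Au⁺]ₐₙ/[Au⁺]꜀ₐₜ) = −(0.0592/1) log(0.000316/0.138) = −(0.0592/1)(-2.640) = +0.156 V.

+0.156 V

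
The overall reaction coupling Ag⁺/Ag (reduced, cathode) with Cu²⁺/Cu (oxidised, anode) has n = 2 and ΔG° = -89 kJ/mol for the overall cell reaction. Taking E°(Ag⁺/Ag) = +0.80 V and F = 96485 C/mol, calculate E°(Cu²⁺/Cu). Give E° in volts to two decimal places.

E°cell = −ΔG°/(nF) = −(-89×10³)/((2)(96485)) = +0.461 V.
Since Ag⁺/Ag is the cathode and Cu²⁺/Cu the anode, E°cell = E°(Ag⁺/Ag) − E°(Cu²⁺/Cu).
So E°(Cu²⁺/Cu) = E°(Ag⁺/Ag) − E°cell = (+0.80) − (+0.461) = +0.34 V.

+0.34 V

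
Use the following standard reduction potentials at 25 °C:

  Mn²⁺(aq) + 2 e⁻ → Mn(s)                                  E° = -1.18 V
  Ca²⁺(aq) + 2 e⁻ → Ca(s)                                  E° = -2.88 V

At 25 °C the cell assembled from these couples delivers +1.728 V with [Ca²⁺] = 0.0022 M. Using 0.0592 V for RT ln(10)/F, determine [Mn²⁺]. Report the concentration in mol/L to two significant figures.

0.019 M

Mn²⁺/Mn is the cathode, Ca²⁺/Ca the anode: E°cell = +1.70 V, n = 2.
Overall reaction: Mn²⁺(aq) + Ca(s) → Mn(s) + Ca²⁺(aq); Q = [Ca²⁺]^1/[Mn²⁺]^1.
From E = E° − (0.0592/n) log Q: log Q = (E° − E)·n/0.0592 = (+1.70 − (+1.728))·2/0.0592 = -0.9459.
So 1·log[Mn²⁺] = 1·log(0.0022) − log Q = -2.6576 − (-0.9459) = -1.7117; [Mn²⁺] = 10^(-1.7117) ≈ 0.019 M.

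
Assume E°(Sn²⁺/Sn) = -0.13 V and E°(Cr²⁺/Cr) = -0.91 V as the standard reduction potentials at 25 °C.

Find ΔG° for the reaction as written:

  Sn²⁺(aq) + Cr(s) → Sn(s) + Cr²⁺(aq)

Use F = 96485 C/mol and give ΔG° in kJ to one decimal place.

As written, Sn²⁺/Sn is reduced (cathode) and Cr²⁺/Cr is oxidised (anode), so E°cell = (-0.13) − (-0.91) = +0.78 V.
Balancing electrons gives n = 2.
ΔG° = −nFE° = −(2)(96485)(+0.78) = -150,517 J = -150.5 kJ.

-150.5 kJ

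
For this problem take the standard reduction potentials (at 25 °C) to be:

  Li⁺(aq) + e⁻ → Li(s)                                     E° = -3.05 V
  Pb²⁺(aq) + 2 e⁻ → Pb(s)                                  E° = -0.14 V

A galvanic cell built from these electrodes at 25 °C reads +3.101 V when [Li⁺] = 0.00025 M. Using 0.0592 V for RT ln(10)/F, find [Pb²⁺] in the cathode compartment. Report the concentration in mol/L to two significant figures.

Pb²⁺/Pb is the cathode, Li⁺/Li the anode: E°cell = +2.91 V, n = 2.
Overall reaction: Pb²⁺(aq) + 2 Li(s) → Pb(s) + 2 Li⁺(aq); Q = [Li⁺]^2/[Pb²⁺]^1.
From E = E° − (0.0592/n) log Q: log Q = (E° − E)·n/0.0592 = (+2.91 − (+3.101))·2/0.0592 = -6.4527.
So 1·log[Pb²⁺] = 2·log(0.00025) − log Q = -7.2041 − (-6.4527) = -0.7514; [Pb²⁺] = 10^(-0.7514) ≈ 0.18 M.

0.18 M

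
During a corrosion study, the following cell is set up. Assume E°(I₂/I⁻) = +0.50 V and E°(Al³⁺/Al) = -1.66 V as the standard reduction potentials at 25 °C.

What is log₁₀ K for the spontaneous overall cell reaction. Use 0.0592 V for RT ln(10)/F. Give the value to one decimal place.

Cathode: I₂/I⁻; anode: Al³⁺/Al. E°cell = +2.16 V, n = 6.
log K = nE°cell / 0.0592 = (6)(+2.16) / 0.0592 = 218.9.

218.9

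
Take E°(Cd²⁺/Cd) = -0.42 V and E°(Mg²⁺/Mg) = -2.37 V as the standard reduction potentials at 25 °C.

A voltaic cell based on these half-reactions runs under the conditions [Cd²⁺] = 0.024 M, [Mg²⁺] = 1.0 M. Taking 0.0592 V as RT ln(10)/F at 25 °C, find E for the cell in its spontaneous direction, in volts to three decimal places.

Cd²⁺/Cd is the cathode (higher E°), Mg²⁺/Mg the anode: E°cell = -0.42 − (-2.37) = +1.95 V, n = 2.
Overall: Cd²⁺(aq) + Mg(s) → Cd(s) + Mg²⁺(aq)
Q = [Mg²⁺] / ([Cd²⁺]); log Q = 1.620.
E = E° − (0.0592/n) log Q = +1.95 − (0.0592/2)(1.620) = +1.902 V.

+1.902 V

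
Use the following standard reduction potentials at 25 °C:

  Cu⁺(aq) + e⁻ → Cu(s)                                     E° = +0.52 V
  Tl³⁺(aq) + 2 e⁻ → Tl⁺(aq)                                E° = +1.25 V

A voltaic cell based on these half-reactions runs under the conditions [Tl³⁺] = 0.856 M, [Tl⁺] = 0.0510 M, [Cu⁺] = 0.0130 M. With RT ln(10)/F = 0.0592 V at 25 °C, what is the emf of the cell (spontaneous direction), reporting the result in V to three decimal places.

Tl³⁺/Tl⁺ is the cathode (higher E°), Cu⁺/Cu the anode: E°cell = +1.25 − (+0.52) = +0.73 V, n = 2.
Overall: Tl³⁺(aq) + 2 Cu(s) → Tl⁺(aq) + 2 Cu⁺(aq)
Q = [Tl⁺]·[Cu⁺]^2 / ([Tl³⁺]); log Q = -4.997.
E = E° − (0.0592/n) log Q = +0.73 − (0.0592/2)(-4.997) = +0.878 V.

+0.878 V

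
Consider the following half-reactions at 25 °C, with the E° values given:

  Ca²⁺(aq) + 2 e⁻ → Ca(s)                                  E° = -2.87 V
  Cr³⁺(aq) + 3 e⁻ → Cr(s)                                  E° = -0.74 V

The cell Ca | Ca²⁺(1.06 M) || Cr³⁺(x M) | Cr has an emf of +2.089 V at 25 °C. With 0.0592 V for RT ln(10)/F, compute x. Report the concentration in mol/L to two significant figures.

Cr³⁺/Cr is the cathode, Ca²⁺/Ca the anode: E°cell = +2.13 V, n = 6.
Overall reaction: 2 Cr³⁺(aq) + 3 Ca(s) → 2 Cr(s) + 3 Ca²⁺(aq); Q = [Ca²⁺]^3/[Cr³⁺]^2.
From E = E° − (0.0592/n) log Q: log Q = (E° − E)·n/0.0592 = (+2.13 − (+2.089))·6/0.0592 = 4.1554.
So 2·log[Cr³⁺] = 3·log(1.06) − log Q = 0.0759 − (4.1554) = -4.0795; log[Cr³⁺] = -4.0795 / 2 = -2.0398; [Cr³⁺] = 10^(-2.0398) ≈ 0.0091 M.

0.0091 M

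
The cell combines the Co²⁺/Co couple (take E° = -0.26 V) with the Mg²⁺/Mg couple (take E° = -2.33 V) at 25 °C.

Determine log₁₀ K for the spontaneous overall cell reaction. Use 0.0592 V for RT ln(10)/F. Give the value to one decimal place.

Cathode: Co²⁺/Co; anode: Mg²⁺/Mg. E°cell = +2.07 V, n = 2.
log K = nE°cell / 0.0592 = (2)(+2.07) / 0.0592 = 69.9.

69.9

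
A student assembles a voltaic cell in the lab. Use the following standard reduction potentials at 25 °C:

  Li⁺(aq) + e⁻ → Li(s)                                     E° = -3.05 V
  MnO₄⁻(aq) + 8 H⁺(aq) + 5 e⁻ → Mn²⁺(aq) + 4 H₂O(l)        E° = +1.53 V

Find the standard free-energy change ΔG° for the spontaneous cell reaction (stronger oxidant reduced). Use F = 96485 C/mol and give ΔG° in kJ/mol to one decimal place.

-2209.5 kJ/mol

MnO₄⁻/Mn²⁺ (E° = +1.53 V) is the cathode; Li⁺/Li (E° = -3.05 V) is the anode, so E°cell = +4.58 V.
Balancing electrons gives n = 5 (lcm of 5 and 1).
ΔG° = −nFE° = −(5)(96485)(+4.58) = -2,209,506 J = -2209.5 kJ/mol.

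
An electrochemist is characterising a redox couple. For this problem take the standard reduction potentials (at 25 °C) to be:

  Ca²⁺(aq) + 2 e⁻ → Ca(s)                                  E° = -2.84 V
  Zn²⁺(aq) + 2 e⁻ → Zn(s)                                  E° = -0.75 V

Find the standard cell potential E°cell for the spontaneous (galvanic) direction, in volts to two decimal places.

The Zn²⁺/Zn couple has the higher reduction potential, so it is the cathode; Ca²⁺/Ca is oxidised at the anode.
E°cell = E°(cathode) − E°(anode) = (-0.75) − (-2.84) = +2.09 V.
Since E°cell > 0, the reaction is spontaneous under standard conditions.

+2.09 V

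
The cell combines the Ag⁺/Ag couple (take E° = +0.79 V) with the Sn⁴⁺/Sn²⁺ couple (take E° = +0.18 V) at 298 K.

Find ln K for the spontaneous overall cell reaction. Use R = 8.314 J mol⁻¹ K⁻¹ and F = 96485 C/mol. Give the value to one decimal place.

47.5

Cathode: Ag⁺/Ag; anode: Sn⁴⁺/Sn²⁺. E°cell = (+0.79) − (+0.18) = +0.61 V, with n = 2.
ΔG° = −nFE° = −RT ln K, so ln K = nFE°/(RT) = (2)(96485)(+0.61) / ((8.314)(298)) = 47.511.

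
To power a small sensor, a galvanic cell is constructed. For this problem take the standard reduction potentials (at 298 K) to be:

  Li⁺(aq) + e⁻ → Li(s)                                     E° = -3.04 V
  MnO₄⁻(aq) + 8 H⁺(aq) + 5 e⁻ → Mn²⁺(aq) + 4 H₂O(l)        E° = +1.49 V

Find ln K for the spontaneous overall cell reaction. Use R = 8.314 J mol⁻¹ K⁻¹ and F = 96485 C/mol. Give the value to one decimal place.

882.1

Cathode: MnO₄⁻/Mn²⁺; anode: Li⁺/Li. E°cell = (+1.49) − (-3.04) = +4.53 V, with n = 5.
ΔG° = −nFE° = −RT ln K, so ln K = nFE°/(RT) = (5)(96485)(+4.53) / ((8.314)(298)) = 882.067.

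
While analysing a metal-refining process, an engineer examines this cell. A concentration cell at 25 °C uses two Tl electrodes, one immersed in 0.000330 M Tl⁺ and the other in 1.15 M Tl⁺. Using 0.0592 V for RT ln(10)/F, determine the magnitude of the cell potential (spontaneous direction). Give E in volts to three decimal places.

For a concentration cell E°cell = 0. The 1.15 M side is the cathode (reduction is favoured where [Tl⁺] is higher).
With n = 1, E = −(0.0592/1) log([Tl⁺]ₐₙ/[Tl⁺]꜀ₐₜ) = −(0.0592/1) log(0.00033/1.15) = −(0.0592/1)(-3.542) = +0.210 V.

+0.210 V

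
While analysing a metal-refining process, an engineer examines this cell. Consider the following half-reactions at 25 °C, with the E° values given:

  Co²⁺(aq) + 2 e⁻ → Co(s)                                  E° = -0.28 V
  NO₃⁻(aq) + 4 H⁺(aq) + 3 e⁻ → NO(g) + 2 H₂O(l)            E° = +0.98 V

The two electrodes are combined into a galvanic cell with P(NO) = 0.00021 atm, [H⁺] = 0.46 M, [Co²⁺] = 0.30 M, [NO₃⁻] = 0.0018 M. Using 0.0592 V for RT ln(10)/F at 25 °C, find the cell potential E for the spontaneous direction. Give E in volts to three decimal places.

+1.267 V

NO₃⁻/NO is the cathode (higher E°), Co²⁺/Co the anode: E°cell = +0.98 − (-0.28) = +1.26 V, n = 6.
Overall: 2 NO₃⁻(aq) + 8 H⁺(aq) + 3 Co(s) → 2 NO(g) + 4 H₂O(l) + 3 Co²⁺(aq)
Q = P(NO)^2·[Co²⁺]^3 / ([NO₃⁻]^2·[H⁺]^8); log Q = -0.737.
E = E° − (0.0592/n) log Q = +1.26 − (0.0592/6)(-0.737) = +1.267 V.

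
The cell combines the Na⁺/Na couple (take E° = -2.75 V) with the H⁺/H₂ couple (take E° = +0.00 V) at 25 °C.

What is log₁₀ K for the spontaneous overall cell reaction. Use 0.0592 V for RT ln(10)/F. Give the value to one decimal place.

Cathode: H⁺/H₂; anode: Na⁺/Na. E°cell = +2.75 V, n = 2.
log K = nE°cell / 0.0592 = (2)(+2.75) / 0.0592 = 92.9.

92.9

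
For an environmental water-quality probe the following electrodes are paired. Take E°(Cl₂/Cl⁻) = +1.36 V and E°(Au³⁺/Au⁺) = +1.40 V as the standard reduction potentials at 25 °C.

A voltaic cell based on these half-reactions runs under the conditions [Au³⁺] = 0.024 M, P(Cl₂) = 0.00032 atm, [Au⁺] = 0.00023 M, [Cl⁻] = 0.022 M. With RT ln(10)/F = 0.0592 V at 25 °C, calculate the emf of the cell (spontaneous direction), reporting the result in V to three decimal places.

Au³⁺/Au⁺ is the cathode (higher E°), Cl₂/Cl⁻ the anode: E°cell = +1.40 − (+1.36) = +0.04 V, n = 2.
Overall: Au³⁺(aq) + 2 Cl⁻(aq) → Au⁺(aq) + Cl₂(g)
Q = [Au⁺]·P(Cl₂) / ([Au³⁺]·[Cl⁻]^2); log Q = -2.198.
E = E° − (0.0592/n) log Q = +0.04 − (0.0592/2)(-2.198) = +0.105 V.

+0.105 V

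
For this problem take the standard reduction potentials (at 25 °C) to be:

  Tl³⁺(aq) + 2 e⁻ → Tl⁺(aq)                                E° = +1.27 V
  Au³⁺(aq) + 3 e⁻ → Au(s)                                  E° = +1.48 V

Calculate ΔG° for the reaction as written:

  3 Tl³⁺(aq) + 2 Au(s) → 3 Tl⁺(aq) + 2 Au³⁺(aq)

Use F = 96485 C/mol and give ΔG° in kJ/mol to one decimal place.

As written, Tl³⁺/Tl⁺ is reduced (cathode) and Au³⁺/Au is oxidised (anode), so E°cell = (+1.27) − (+1.48) = -0.21 V.
Balancing electrons gives n = 6.
ΔG° = −nFE° = −(6)(96485)(-0.21) = 121,571 J = +121.6 kJ/mol.

+121.6 kJ/mol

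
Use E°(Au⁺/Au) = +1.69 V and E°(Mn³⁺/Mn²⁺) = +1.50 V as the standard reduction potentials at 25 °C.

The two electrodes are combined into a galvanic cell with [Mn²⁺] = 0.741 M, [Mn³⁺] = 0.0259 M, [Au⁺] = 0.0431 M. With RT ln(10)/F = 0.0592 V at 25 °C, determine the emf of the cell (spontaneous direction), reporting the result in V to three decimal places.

Au⁺/Au is the cathode (higher E°), Mn³⁺/Mn²⁺ the anode: E°cell = +1.69 − (+1.50) = +0.19 V, n = 1.
Overall: Au⁺(aq) + Mn²⁺(aq) → Au(s) + Mn³⁺(aq)
Q = [Mn³⁺] / ([Au⁺]·[Mn²⁺]); log Q = -0.091.
E = E° − (0.0592/n) log Q = +0.19 − (0.0592/1)(-0.091) = +0.195 V.

+0.195 V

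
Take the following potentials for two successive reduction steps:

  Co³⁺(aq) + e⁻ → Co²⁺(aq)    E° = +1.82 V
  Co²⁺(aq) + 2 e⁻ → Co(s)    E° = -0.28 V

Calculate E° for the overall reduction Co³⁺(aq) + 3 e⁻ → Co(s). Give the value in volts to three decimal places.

+0.420 V

Adding the free-energy changes (−nFE°) of the two steps gives −n₃FE°₃ = −n₁FE°₁ − n₂FE°₂.
E°₃ = (1×+1.82 + 2×-0.28) / 3 = (+1.260) / 3 = +0.420 V.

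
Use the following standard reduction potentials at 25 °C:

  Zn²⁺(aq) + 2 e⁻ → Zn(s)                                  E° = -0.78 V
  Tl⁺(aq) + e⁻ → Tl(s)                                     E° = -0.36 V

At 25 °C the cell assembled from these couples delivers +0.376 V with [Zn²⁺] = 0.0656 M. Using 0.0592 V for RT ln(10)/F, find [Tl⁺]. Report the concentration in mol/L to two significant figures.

Tl⁺/Tl is the cathode, Zn²⁺/Zn the anode: E°cell = +0.42 V, n = 2.
Overall reaction: 2 Tl⁺(aq) + Zn(s) → 2 Tl(s) + Zn²⁺(aq); Q = [Zn²⁺]^1/[Tl⁺]^2.
From E = E° − (0.0592/n) log Q: log Q = (E° − E)·n/0.0592 = (+0.42 − (+0.376))·2/0.0592 = 1.4865.
So 2·log[Tl⁺] = 1·log(0.0656) − log Q = -1.1831 − (1.4865) = -2.6696; log[Tl⁺] = -2.6696 / 2 = -1.3348; [Tl⁺] = 10^(-1.3348) ≈ 0.046 M.

0.046 M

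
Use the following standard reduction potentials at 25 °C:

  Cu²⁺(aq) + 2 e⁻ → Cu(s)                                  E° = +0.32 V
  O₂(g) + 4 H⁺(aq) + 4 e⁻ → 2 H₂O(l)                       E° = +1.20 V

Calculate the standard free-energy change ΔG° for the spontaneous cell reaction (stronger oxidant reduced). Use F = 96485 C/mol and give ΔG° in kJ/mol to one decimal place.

-339.6 kJ/mol

O₂/H₂O (E° = +1.20 V) is the cathode; Cu²⁺/Cu (E° = +0.32 V) is the anode, so E°cell = +0.88 V.
Balancing electrons gives n = 4 (lcm of 4 and 2).
ΔG° = −nFE° = −(4)(96485)(+0.88) = -339,627 J = -339.6 kJ/mol.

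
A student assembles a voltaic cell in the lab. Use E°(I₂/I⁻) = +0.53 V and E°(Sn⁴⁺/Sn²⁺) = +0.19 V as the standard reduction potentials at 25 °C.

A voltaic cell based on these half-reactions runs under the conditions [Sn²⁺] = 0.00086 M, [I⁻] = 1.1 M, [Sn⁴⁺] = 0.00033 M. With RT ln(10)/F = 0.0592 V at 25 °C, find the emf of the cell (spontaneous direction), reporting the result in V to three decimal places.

+0.350 V

I₂/I⁻ is the cathode (higher E°), Sn⁴⁺/Sn²⁺ the anode: E°cell = +0.53 − (+0.19) = +0.34 V, n = 2.
Overall: I₂(s) + Sn²⁺(aq) → 2 I⁻(aq) + Sn⁴⁺(aq)
Q = [I⁻]^2·[Sn⁴⁺] / ([Sn²⁺]); log Q = -0.333.
E = E° − (0.0592/n) log Q = +0.34 − (0.0592/2)(-0.333) = +0.350 V.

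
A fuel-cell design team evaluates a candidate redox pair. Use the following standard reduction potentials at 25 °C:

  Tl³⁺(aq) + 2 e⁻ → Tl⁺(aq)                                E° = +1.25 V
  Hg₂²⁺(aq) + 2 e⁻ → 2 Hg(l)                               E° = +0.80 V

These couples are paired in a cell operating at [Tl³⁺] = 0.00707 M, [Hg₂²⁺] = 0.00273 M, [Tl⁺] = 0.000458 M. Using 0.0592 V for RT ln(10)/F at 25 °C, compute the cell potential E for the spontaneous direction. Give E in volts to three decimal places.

+0.561 V

Tl³⁺/Tl⁺ is the cathode (higher E°), Hg₂²⁺/Hg the anode: E°cell = +1.25 − (+0.80) = +0.45 V, n = 2.
Overall: Tl³⁺(aq) + 2 Hg(l) → Tl⁺(aq) + Hg₂²⁺(aq)
Q = [Tl⁺]·[Hg₂²⁺] / ([Tl³⁺]); log Q = -3.752.
E = E° − (0.0592/n) log Q = +0.45 − (0.0592/2)(-3.752) = +0.561 V.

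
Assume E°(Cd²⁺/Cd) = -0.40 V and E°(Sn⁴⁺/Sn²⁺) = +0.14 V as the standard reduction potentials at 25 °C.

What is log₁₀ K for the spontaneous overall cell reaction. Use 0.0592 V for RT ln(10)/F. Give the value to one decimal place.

18.2

Cathode: Sn⁴⁺/Sn²⁺; anode: Cd²⁺/Cd. E°cell = +0.54 V, n = 2.
log K = nE°cell / 0.0592 = (2)(+0.54) / 0.0592 = 18.2.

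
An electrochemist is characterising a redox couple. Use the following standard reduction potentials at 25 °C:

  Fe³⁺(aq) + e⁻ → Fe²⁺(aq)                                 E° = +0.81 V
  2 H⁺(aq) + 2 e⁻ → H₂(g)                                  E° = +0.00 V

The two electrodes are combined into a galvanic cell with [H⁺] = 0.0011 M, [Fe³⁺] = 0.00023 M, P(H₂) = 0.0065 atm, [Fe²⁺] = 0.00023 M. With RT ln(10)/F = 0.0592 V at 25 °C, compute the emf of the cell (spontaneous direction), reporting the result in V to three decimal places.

Fe³⁺/Fe²⁺ is the cathode (higher E°), H⁺/H₂ the anode: E°cell = +0.81 − (+0.00) = +0.81 V, n = 2.
Overall: 2 Fe³⁺(aq) + H₂(g) → 2 Fe²⁺(aq) + 2 H⁺(aq)
Q = [Fe²⁺]^2·[H⁺]^2 / ([Fe³⁺]^2·P(H₂)); log Q = -3.730.
E = E° − (0.0592/n) log Q = +0.81 − (0.0592/2)(-3.730) = +0.920 V.

+0.920 V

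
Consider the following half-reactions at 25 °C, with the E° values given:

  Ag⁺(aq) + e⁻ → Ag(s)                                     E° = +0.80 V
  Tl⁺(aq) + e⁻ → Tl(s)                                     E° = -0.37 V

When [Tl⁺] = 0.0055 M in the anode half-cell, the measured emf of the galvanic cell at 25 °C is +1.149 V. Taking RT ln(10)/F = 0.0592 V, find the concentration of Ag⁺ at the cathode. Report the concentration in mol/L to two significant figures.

0.0024 M

Ag⁺/Ag is the cathode, Tl⁺/Tl the anode: E°cell = +1.17 V, n = 1.
Overall reaction: Ag⁺(aq) + Tl(s) → Ag(s) + Tl⁺(aq); Q = [Tl⁺]^1/[Ag⁺]^1.
From E = E° − (0.0592/n) log Q: log Q = (E° − E)·n/0.0592 = (+1.17 − (+1.149))·1/0.0592 = 0.3547.
So 1·log[Ag⁺] = 1·log(0.0055) − log Q = -2.2596 − (0.3547) = -2.6143; [Ag⁺] = 10^(-2.6143) ≈ 0.0024 M.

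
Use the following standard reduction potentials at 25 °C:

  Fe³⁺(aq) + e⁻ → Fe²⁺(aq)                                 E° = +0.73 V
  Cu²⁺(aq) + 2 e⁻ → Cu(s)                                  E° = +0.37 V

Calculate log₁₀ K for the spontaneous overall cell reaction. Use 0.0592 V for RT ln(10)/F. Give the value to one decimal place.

12.2

Cathode: Fe³⁺/Fe²⁺; anode: Cu²⁺/Cu. E°cell = +0.36 V, n = 2.
log K = nE°cell / 0.0592 = (2)(+0.36) / 0.0592 = 12.2.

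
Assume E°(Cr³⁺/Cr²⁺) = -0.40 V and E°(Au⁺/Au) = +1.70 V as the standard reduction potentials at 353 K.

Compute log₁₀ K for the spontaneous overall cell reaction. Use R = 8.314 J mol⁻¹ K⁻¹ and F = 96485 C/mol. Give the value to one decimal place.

Cathode: Au⁺/Au; anode: Cr³⁺/Cr²⁺. E°cell = (+1.70) − (-0.40) = +2.10 V, with n = 1.
ΔG° = −nFE° = −RT ln K, so ln K = nFE°/(RT) = (1)(96485)(+2.10) / ((8.314)(353)) = 69.039.
log₁₀ K = 69.039 / ln 10 = 30.0.

30.0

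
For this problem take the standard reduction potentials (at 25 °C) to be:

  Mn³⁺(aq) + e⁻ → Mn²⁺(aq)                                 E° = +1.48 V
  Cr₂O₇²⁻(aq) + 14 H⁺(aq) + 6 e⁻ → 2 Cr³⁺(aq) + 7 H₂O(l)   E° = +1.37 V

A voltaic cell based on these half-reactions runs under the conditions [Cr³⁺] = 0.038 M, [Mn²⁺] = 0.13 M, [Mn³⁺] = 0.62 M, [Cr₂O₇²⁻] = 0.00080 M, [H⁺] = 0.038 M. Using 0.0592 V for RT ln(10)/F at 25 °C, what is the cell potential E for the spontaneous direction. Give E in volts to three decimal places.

+0.349 V

Mn³⁺/Mn²⁺ is the cathode (higher E°), Cr₂O₇²⁻/Cr³⁺ the anode: E°cell = +1.48 − (+1.37) = +0.11 V, n = 6.
Overall: 6 Mn³⁺(aq) + 2 Cr³⁺(aq) + 7 H₂O(l) → 6 Mn²⁺(aq) + Cr₂O₇²⁻(aq) + 14 H⁺(aq)
Q = [Mn²⁺]^6·[Cr₂O₇²⁻]·[H⁺]^14 / ([Mn³⁺]^6·[Cr³⁺]^2); log Q = -24.210.
E = E° − (0.0592/n) log Q = +0.11 − (0.0592/6)(-24.210) = +0.349 V.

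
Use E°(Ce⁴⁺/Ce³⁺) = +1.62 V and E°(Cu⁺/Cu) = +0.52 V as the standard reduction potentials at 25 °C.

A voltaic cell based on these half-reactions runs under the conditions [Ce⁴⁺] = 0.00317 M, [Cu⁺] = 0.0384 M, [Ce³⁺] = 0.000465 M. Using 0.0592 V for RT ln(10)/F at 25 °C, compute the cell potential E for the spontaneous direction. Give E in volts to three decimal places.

+1.233 V

Ce⁴⁺/Ce³⁺ is the cathode (higher E°), Cu⁺/Cu the anode: E°cell = +1.62 − (+0.52) = +1.10 V, n = 1.
Overall: Ce⁴⁺(aq) + Cu(s) → Ce³⁺(aq) + Cu⁺(aq)
Q = [Ce³⁺]·[Cu⁺] / ([Ce⁴⁺]); log Q = -2.249.
E = E° − (0.0592/n) log Q = +1.10 − (0.0592/1)(-2.249) = +1.233 V.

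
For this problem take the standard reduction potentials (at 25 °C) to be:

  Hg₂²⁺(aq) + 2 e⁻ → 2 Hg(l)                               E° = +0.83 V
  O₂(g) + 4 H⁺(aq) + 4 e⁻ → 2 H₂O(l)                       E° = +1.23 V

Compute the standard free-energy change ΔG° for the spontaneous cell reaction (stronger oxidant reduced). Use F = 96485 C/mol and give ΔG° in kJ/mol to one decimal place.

O₂/H₂O (E° = +1.23 V) is the cathode; Hg₂²⁺/Hg (E° = +0.83 V) is the anode, so E°cell = +0.40 V.
Balancing electrons gives n = 4 (lcm of 4 and 2).
ΔG° = −nFE° = −(4)(96485)(+0.40) = -154,376 J = -154.4 kJ/mol.

-154.4 kJ/mol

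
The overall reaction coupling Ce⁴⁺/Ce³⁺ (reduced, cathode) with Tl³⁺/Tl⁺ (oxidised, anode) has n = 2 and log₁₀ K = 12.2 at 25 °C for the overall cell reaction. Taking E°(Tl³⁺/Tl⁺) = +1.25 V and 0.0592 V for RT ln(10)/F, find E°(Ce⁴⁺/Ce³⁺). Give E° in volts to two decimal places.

+1.61 V

E°cell = (0.0592/n)·log K = (0.0592/2)(12.2) = +0.361 V.
Since Ce⁴⁺/Ce³⁺ is the cathode and Tl³⁺/Tl⁺ the anode, E°cell = E°(Ce⁴⁺/Ce³⁺) − E°(Tl³⁺/Tl⁺).
So E°(Ce⁴⁺/Ce³⁺) = E°cell + E°(Tl³⁺/Tl⁺) = +0.361 + (+1.25) = +1.61 V.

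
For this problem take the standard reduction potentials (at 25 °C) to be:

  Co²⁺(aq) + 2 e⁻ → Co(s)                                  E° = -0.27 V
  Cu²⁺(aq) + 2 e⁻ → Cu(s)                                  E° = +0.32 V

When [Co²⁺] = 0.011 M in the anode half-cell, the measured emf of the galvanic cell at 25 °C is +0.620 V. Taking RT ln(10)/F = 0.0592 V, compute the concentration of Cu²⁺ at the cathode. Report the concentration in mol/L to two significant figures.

Cu²⁺/Cu is the cathode, Co²⁺/Co the anode: E°cell = +0.59 V, n = 2.
Overall reaction: Cu²⁺(aq) + Co(s) → Cu(s) + Co²⁺(aq); Q = [Co²⁺]^1/[Cu²⁺]^1.
From E = E° − (0.0592/n) log Q: log Q = (E° − E)·n/0.0592 = (+0.59 − (+0.620))·2/0.0592 = -1.0135.
So 1·log[Cu²⁺] = 1·log(0.011) − log Q = -1.9586 − (-1.0135) = -0.9451; [Cu²⁺] = 10^(-0.9451) ≈ 0.11 M.

0.11 M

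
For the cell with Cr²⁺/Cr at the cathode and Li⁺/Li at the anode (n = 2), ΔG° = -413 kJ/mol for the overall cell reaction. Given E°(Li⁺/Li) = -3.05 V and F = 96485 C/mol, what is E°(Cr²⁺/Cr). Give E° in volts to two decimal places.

-0.91 V

E°cell = −ΔG°/(nF) = −(-413×10³)/((2)(96485)) = +2.140 V.
Since Cr²⁺/Cr is the cathode and Li⁺/Li the anode, E°cell = E°(Cr²⁺/Cr) − E°(Li⁺/Li).
So E°(Cr²⁺/Cr) = E°cell + E°(Li⁺/Li) = +2.140 + (-3.05) = -0.91 V.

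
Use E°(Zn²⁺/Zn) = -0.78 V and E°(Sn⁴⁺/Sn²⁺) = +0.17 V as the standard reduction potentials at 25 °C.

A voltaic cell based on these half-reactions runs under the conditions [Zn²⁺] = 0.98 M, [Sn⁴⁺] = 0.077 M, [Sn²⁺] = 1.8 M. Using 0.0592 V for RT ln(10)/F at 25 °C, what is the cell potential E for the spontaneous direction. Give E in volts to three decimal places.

+0.910 V

Sn⁴⁺/Sn²⁺ is the cathode (higher E°), Zn²⁺/Zn the anode: E°cell = +0.17 − (-0.78) = +0.95 V, n = 2.
Overall: Sn⁴⁺(aq) + Zn(s) → Sn²⁺(aq) + Zn²⁺(aq)
Q = [Sn²⁺]·[Zn²⁺] / ([Sn⁴⁺]); log Q = 1.360.
E = E° − (0.0592/n) log Q = +0.95 − (0.0592/2)(1.360) = +0.910 V.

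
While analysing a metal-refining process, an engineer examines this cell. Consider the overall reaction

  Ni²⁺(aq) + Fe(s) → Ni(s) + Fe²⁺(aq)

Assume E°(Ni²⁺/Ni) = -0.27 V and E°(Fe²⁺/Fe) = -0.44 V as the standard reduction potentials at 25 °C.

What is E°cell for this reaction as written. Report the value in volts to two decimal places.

+0.17 V

The Ni²⁺/Ni couple has the higher reduction potential, so it is the cathode; Fe²⁺/Fe is oxidised at the anode.
E°cell = E°(cathode) − E°(anode) = (-0.27) − (-0.44) = +0.17 V.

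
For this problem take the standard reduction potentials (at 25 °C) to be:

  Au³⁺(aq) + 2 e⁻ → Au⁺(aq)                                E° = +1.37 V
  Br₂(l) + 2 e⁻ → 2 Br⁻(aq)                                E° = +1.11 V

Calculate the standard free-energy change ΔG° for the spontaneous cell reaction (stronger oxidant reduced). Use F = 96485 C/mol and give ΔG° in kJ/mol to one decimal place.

Au³⁺/Au⁺ (E° = +1.37 V) is the cathode; Br₂/Br⁻ (E° = +1.11 V) is the anode, so E°cell = +0.26 V.
Balancing electrons gives n = 2 (lcm of 2 and 2).
ΔG° = −nFE° = −(2)(96485)(+0.26) = -50,172 J = -50.2 kJ/mol.

-50.2 kJ/mol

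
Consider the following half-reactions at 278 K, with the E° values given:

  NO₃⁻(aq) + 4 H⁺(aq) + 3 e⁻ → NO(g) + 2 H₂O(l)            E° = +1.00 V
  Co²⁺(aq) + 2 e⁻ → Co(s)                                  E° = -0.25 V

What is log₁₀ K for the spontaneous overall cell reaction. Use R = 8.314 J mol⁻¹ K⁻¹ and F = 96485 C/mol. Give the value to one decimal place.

136.0

Cathode: NO₃⁻/NO; anode: Co²⁺/Co. E°cell = (+1.00) − (-0.25) = +1.25 V, with n = 6.
ΔG° = −nFE° = −RT ln K, so ln K = nFE°/(RT) = (6)(96485)(+1.25) / ((8.314)(278)) = 313.088.
log₁₀ K = 313.088 / ln 10 = 136.0.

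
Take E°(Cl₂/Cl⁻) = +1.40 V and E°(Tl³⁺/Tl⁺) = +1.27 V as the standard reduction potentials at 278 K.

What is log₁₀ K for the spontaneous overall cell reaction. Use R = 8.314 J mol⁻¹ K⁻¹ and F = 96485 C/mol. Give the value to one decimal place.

Cathode: Cl₂/Cl⁻; anode: Tl³⁺/Tl⁺. E°cell = (+1.40) − (+1.27) = +0.13 V, with n = 2.
ΔG° = −nFE° = −RT ln K, so ln K = nFE°/(RT) = (2)(96485)(+0.13) / ((8.314)(278)) = 10.854.
log₁₀ K = 10.854 / ln 10 = 4.7.

4.7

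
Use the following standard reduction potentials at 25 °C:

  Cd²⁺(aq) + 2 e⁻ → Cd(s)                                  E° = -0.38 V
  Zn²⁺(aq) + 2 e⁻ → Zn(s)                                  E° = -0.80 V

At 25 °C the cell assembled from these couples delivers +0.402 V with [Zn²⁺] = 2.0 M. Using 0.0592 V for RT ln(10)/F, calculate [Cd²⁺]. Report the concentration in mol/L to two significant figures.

Cd²⁺/Cd is the cathode, Zn²⁺/Zn the anode: E°cell = +0.42 V, n = 2.
Overall reaction: Cd²⁺(aq) + Zn(s) → Cd(s) + Zn²⁺(aq); Q = [Zn²⁺]^1/[Cd²⁺]^1.
From E = E° − (0.0592/n) log Q: log Q = (E° − E)·n/0.0592 = (+0.42 − (+0.402))·2/0.0592 = 0.6081.
So 1·log[Cd²⁺] = 1·log(2) − log Q = 0.3010 − (0.6081) = -0.3071; [Cd²⁺] = 10^(-0.3071) ≈ 0.49 M.

0.49 M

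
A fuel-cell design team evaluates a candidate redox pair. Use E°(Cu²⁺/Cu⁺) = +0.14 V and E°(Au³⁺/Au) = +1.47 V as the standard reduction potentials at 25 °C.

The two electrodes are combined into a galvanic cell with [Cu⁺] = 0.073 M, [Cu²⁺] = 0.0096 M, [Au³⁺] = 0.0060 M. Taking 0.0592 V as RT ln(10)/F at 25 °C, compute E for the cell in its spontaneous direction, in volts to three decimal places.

Au³⁺/Au is the cathode (higher E°), Cu²⁺/Cu⁺ the anode: E°cell = +1.47 − (+0.14) = +1.33 V, n = 3.
Overall: Au³⁺(aq) + 3 Cu⁺(aq) → Au(s) + 3 Cu²⁺(aq)
Q = [Cu²⁺]^3 / ([Au³⁺]·[Cu⁺]^3); log Q = -0.421.
E = E° − (0.0592/n) log Q = +1.33 − (0.0592/3)(-0.421) = +1.338 V.

+1.338 V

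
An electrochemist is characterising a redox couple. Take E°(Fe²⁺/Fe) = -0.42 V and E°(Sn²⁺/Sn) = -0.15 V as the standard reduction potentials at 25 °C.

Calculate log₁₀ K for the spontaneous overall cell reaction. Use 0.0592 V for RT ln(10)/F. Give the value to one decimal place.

Cathode: Sn²⁺/Sn; anode: Fe²⁺/Fe. E°cell = +0.27 V, n = 2.
log K = nE°cell / 0.0592 = (2)(+0.27) / 0.0592 = 9.1.

9.1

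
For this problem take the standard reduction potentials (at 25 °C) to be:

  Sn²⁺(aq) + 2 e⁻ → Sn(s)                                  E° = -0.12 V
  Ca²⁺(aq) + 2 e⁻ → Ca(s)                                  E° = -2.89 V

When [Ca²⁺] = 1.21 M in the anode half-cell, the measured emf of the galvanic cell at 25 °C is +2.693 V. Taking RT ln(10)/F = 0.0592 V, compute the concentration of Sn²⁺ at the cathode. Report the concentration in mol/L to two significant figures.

0.0030 M

Sn²⁺/Sn is the cathode, Ca²⁺/Ca the anode: E°cell = +2.77 V, n = 2.
Overall reaction: Sn²⁺(aq) + Ca(s) → Sn(s) + Ca²⁺(aq); Q = [Ca²⁺]^1/[Sn²⁺]^1.
From E = E° − (0.0592/n) log Q: log Q = (E° − E)·n/0.0592 = (+2.77 − (+2.693))·2/0.0592 = 2.6014.
So 1·log[Sn²⁺] = 1·log(1.21) − log Q = 0.0828 − (2.6014) = -2.5186; [Sn²⁺] = 10^(-2.5186) ≈ 0.0030 M.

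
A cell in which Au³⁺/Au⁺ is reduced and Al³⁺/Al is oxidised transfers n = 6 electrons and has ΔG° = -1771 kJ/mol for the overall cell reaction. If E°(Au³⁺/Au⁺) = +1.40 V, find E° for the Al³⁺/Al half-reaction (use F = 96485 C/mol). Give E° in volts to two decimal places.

-1.66 V

E°cell = −ΔG°/(nF) = −(-1771×10³)/((6)(96485)) = +3.059 V.
Since Au³⁺/Au⁺ is the cathode and Al³⁺/Al the anode, E°cell = E°(Au³⁺/Au⁺) − E°(Al³⁺/Al).
So E°(Al³⁺/Al) = E°(Au³⁺/Au⁺) − E°cell = (+1.40) − (+3.059) = -1.66 V.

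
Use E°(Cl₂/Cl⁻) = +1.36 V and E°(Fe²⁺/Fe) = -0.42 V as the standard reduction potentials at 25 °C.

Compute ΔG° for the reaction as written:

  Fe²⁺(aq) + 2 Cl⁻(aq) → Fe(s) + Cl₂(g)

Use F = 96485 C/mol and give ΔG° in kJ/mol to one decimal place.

As written, Fe²⁺/Fe is reduced (cathode) and Cl₂/Cl⁻ is oxidised (anode), so E°cell = (-0.42) − (+1.36) = -1.78 V.
Balancing electrons gives n = 2.
ΔG° = −nFE° = −(2)(96485)(-1.78) = 343,487 J = +343.5 kJ/mol.

+343.5 kJ/mol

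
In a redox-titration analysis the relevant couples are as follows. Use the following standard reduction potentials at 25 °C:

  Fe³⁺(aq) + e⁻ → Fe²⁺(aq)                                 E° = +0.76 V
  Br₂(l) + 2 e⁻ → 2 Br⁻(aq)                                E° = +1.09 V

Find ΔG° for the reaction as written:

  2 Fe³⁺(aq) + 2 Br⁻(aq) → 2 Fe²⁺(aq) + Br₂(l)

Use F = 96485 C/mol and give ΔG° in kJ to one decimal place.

As written, Fe³⁺/Fe²⁺ is reduced (cathode) and Br₂/Br⁻ is oxidised (anode), so E°cell = (+0.76) − (+1.09) = -0.33 V.
Balancing electrons gives n = 2.
ΔG° = −nFE° = −(2)(96485)(-0.33) = 63,680 J = +63.7 kJ.

+63.7 kJ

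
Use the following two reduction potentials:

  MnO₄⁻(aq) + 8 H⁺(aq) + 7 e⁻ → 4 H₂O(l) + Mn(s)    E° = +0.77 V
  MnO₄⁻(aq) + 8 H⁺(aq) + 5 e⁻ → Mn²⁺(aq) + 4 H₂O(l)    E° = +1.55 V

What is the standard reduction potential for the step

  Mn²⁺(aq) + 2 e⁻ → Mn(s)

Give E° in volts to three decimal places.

Sequential free energies add, so n₃E°₃ = n₁E°₁ + n₂E°₂.
With n₃ = 7, and the known step contributing 5×(+1.55) V, the unknown satisfies 2·E° = 7×(+0.77) − 5×(+1.55) = -2.360.
E° = -2.360 / 2 = -1.180 V.

-1.180 V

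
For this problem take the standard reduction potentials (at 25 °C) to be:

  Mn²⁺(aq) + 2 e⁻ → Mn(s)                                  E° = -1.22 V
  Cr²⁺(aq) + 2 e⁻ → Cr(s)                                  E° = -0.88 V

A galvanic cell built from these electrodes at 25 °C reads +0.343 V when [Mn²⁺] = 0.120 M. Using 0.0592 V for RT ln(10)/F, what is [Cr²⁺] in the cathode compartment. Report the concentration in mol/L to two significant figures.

0.15 M

Cr²⁺/Cr is the cathode, Mn²⁺/Mn the anode: E°cell = +0.34 V, n = 2.
Overall reaction: Cr²⁺(aq) + Mn(s) → Cr(s) + Mn²⁺(aq); Q = [Mn²⁺]^1/[Cr²⁺]^1.
From E = E° − (0.0592/n) log Q: log Q = (E° − E)·n/0.0592 = (+0.34 − (+0.343))·2/0.0592 = -0.1014.
So 1·log[Cr²⁺] = 1·log(0.12) − log Q = -0.9208 − (-0.1014) = -0.8194; [Cr²⁺] = 10^(-0.8194) ≈ 0.15 M.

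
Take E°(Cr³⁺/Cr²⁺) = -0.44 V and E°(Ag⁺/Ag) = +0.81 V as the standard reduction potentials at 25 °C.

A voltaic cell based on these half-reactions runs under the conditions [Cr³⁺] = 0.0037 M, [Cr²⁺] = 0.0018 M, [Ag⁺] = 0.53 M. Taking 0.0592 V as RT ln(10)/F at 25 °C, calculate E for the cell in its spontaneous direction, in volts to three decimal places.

+1.215 V

Ag⁺/Ag is the cathode (higher E°), Cr³⁺/Cr²⁺ the anode: E°cell = +0.81 − (-0.44) = +1.25 V, n = 1.
Overall: Ag⁺(aq) + Cr²⁺(aq) → Ag(s) + Cr³⁺(aq)
Q = [Cr³⁺] / ([Ag⁺]·[Cr²⁺]); log Q = 0.589.
E = E° − (0.0592/n) log Q = +1.25 − (0.0592/1)(0.589) = +1.215 V.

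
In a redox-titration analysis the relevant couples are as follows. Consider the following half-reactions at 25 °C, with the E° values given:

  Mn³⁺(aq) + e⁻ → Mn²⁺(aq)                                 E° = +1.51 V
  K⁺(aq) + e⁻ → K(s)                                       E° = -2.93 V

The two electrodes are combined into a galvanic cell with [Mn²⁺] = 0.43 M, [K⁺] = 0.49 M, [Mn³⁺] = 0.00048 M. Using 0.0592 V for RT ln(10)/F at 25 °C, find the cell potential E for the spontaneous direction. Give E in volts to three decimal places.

Mn³⁺/Mn²⁺ is the cathode (higher E°), K⁺/K the anode: E°cell = +1.51 − (-2.93) = +4.44 V, n = 1.
Overall: Mn³⁺(aq) + K(s) → Mn²⁺(aq) + K⁺(aq)
Q = [Mn²⁺]·[K⁺] / ([Mn³⁺]); log Q = 2.642.
E = E° − (0.0592/n) log Q = +4.44 − (0.0592/1)(2.642) = +4.284 V.

+4.284 V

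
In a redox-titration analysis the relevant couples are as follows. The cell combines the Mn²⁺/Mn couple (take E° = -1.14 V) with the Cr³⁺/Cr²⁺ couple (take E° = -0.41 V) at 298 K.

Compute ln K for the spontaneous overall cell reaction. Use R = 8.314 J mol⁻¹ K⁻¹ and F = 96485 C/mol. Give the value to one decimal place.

Cathode: Cr³⁺/Cr²⁺; anode: Mn²⁺/Mn. E°cell = (-0.41) − (-1.14) = +0.73 V, with n = 2.
ΔG° = −nFE° = −RT ln K, so ln K = nFE°/(RT) = (2)(96485)(+0.73) / ((8.314)(298)) = 56.857.

56.9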